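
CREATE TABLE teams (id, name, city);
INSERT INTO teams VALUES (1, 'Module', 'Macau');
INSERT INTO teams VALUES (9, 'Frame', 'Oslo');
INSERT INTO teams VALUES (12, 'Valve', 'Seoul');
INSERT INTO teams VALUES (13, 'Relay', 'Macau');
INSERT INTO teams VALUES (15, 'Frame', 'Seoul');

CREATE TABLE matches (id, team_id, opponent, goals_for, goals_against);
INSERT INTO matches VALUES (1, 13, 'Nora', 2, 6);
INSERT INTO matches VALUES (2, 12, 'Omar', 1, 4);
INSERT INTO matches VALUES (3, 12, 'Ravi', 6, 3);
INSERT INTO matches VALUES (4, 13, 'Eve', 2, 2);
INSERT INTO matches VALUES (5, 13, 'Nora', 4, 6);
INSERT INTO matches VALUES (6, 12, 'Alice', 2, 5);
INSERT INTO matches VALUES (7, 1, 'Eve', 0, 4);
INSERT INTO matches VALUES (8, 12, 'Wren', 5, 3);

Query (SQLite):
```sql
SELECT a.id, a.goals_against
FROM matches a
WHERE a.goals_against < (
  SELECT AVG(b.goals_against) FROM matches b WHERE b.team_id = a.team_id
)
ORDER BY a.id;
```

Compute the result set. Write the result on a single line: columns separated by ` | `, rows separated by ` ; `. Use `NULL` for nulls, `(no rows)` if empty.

3 | 3 ; 4 | 2 ; 8 | 3

For each matches row a, compute AVG(goals_against) over rows sharing a.team_id.
Keep row a if a.goals_against < that per-group AVG.
  team_id=1: AVG(goals_against) = 4.0
  team_id=12: AVG(goals_against) = 3.75
  team_id=13: AVG(goals_against) = 4.666667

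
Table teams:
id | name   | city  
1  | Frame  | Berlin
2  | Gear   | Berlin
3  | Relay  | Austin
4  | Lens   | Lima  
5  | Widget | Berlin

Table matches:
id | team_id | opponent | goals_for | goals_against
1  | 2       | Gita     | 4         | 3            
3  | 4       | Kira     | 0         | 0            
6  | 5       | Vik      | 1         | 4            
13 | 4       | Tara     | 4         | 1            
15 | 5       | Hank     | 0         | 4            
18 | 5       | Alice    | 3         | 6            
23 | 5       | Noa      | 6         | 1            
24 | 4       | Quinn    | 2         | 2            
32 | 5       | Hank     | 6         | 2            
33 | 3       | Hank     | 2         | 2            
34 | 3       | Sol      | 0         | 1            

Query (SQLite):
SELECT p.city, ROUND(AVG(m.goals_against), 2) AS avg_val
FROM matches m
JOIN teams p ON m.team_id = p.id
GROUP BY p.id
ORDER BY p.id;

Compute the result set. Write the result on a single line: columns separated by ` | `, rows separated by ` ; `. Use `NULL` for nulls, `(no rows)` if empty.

Join each matches row to its teams via team_id.
Group joined rows by teams.id; compute ROUND(AVG(m.goals_against), 2) per group.
  2: ids {1} → ROUND(AVG(m.goals_against), 2)=3
  3: ids {33, 34} → ROUND(AVG(m.goals_against), 2)=1.5
  4: ids {3, 13, 24} → ROUND(AVG(m.goals_against), 2)=1
  5: ids {6, 15, 18, 23, 32} → ROUND(AVG(m.goals_against), 2)=3.4

Berlin | 3 ; Austin | 1.5 ; Lima | 1 ; Berlin | 3.4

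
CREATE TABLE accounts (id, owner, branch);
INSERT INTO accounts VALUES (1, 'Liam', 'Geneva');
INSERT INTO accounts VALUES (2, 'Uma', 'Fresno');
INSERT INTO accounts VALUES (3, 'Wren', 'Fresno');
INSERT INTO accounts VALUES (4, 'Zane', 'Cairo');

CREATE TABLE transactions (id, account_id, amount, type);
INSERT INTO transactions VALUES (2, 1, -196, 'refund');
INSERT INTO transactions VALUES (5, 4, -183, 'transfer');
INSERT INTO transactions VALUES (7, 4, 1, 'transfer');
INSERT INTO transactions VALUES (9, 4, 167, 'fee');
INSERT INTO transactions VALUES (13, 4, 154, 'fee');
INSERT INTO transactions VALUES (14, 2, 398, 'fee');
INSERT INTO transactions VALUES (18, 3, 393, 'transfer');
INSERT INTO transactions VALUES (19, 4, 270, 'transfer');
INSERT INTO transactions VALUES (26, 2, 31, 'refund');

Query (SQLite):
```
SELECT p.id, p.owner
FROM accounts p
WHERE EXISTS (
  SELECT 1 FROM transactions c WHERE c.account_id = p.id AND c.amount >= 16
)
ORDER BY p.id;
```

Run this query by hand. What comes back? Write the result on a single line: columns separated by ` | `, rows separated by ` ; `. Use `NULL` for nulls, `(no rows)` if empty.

For each accounts row, check whether any transactions with matching account_id has amount >= 16.
Keep rows where that is true.

2 | Uma ; 3 | Wren ; 4 | Zane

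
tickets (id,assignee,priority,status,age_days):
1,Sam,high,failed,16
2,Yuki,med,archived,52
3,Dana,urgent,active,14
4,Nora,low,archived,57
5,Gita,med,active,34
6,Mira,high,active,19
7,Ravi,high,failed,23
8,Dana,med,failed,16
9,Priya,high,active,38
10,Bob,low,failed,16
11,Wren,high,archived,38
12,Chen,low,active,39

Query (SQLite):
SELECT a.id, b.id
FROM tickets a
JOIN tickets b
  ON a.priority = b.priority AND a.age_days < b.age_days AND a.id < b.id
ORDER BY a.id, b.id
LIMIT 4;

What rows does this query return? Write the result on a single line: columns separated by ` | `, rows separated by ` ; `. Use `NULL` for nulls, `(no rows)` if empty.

1 | 6 ; 1 | 7 ; 1 | 9 ; 1 | 11

Pairs (a,b) with same priority, a.age_days < b.age_days, a.id < b.id.
priority groups: high:{1,6,7,9,11} low:{4,10,12} med:{2,5,8} urgent:{3}
Ordered by (a.id, b.id); first 4.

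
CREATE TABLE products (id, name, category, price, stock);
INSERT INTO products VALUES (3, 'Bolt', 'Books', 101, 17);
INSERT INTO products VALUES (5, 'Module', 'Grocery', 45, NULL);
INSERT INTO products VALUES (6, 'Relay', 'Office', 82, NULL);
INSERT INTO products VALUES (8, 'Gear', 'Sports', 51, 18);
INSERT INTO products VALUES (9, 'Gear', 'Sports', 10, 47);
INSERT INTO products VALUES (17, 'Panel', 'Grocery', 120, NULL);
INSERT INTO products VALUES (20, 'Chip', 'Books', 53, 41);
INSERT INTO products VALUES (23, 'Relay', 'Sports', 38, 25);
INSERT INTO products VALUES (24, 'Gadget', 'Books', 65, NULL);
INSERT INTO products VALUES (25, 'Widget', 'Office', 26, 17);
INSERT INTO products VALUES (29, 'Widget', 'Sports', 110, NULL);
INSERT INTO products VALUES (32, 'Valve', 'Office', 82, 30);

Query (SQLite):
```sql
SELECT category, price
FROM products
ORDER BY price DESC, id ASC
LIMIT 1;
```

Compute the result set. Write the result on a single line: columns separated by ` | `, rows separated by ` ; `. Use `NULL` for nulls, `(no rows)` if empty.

Grocery | 120

Sort by price desc, tiebreak id asc: (120, id=17), (110, id=29), (101, id=3), (82, id=6) …. Take first 1.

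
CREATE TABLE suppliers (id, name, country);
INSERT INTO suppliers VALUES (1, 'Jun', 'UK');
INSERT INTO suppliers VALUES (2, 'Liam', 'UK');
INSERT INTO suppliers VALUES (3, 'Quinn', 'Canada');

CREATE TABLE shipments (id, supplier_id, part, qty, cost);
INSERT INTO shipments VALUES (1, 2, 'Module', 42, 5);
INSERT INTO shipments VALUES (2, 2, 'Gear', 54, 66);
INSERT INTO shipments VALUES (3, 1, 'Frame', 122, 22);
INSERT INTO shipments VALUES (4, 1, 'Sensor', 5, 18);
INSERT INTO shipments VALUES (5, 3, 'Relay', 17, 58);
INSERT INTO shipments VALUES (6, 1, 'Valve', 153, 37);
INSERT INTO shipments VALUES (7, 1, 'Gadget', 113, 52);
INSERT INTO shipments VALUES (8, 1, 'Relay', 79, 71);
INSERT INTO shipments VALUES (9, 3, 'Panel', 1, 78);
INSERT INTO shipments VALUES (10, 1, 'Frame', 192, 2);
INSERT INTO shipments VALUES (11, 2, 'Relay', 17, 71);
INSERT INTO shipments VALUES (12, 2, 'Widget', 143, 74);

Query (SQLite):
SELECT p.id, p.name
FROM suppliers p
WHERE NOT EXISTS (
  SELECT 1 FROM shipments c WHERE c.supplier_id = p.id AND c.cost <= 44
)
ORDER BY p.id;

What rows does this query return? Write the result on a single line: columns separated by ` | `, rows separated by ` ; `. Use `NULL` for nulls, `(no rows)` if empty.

3 | Quinn

For each suppliers row, check whether any shipments with matching supplier_id has cost <= 44.
Keep rows where that is false.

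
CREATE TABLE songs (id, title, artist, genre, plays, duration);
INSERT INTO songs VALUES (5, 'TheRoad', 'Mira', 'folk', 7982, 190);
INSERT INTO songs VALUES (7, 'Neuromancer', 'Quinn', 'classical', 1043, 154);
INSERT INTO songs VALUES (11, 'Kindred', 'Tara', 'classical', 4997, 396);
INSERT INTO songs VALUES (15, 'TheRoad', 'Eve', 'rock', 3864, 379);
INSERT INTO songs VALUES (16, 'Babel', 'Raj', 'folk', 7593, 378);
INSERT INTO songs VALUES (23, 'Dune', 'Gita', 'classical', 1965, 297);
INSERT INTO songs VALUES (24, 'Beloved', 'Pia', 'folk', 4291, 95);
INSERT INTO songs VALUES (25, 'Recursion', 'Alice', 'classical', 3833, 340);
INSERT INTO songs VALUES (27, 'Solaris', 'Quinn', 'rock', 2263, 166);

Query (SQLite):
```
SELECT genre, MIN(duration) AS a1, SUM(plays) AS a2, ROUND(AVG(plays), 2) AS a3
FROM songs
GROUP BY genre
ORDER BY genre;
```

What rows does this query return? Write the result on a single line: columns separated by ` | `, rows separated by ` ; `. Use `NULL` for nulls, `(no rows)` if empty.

classical | 154 | 11838 | 2959.5 ; folk | 95 | 19866 | 6622 ; rock | 166 | 6127 | 3063.5

Group songs by genre.
Per group compute: MIN(duration), SUM(plays), ROUND(AVG(plays), 2).
  classical: ids {7, 11, 23, 25} → MIN(duration)=154, SUM(plays)=11838, ROUND(AVG(plays), 2)=2959.5
  folk: ids {5, 16, 24} → MIN(duration)=95, SUM(plays)=19866, ROUND(AVG(plays), 2)=6622
  rock: ids {15, 27} → MIN(duration)=166, SUM(plays)=6127, ROUND(AVG(plays), 2)=3063.5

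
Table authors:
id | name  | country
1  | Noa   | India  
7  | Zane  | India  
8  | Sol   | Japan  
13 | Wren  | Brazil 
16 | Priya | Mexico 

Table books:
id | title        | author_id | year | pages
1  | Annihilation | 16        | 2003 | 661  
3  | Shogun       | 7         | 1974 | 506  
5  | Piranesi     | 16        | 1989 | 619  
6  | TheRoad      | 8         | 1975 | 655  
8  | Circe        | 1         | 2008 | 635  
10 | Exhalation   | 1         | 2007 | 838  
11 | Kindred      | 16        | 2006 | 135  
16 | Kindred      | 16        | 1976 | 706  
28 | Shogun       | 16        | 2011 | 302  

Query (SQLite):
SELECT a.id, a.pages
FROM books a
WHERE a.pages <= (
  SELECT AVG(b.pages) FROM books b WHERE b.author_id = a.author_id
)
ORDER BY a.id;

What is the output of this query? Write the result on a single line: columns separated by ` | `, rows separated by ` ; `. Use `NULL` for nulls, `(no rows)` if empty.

3 | 506 ; 6 | 655 ; 8 | 635 ; 11 | 135 ; 28 | 302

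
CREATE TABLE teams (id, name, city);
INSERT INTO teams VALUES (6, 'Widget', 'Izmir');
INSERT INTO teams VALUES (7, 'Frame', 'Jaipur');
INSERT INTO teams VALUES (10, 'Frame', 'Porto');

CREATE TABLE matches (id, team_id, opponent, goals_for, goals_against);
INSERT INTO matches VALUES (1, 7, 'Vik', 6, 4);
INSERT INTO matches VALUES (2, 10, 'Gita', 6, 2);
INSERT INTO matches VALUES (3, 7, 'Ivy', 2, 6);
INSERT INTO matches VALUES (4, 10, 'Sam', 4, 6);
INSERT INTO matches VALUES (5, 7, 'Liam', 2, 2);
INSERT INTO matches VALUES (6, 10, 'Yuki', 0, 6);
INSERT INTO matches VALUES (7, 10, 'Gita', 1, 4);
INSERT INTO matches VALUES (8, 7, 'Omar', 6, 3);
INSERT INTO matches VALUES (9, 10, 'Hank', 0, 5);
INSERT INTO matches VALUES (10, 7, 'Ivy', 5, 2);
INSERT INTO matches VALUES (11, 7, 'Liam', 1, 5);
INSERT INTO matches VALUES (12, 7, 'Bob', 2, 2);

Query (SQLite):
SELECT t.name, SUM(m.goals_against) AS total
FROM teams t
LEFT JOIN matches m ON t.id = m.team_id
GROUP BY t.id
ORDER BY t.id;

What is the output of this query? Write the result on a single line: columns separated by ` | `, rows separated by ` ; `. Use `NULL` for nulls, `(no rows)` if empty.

Widget | NULL ; Frame | 24 ; Frame | 23

LEFT JOIN keeps every teams row; unmatched ones get NULL for matches columns.
Group by teams.id and compute SUM(m.goals_against). SUM over an all-NULL group is NULL.
  6: ids {—} → SUM(m.goals_against)=NULL
  7: ids {1, 3, 5, 8, 10, 11, 12} → SUM(m.goals_against)=24
  10: ids {2, 4, 6, 7, 9} → SUM(m.goals_against)=23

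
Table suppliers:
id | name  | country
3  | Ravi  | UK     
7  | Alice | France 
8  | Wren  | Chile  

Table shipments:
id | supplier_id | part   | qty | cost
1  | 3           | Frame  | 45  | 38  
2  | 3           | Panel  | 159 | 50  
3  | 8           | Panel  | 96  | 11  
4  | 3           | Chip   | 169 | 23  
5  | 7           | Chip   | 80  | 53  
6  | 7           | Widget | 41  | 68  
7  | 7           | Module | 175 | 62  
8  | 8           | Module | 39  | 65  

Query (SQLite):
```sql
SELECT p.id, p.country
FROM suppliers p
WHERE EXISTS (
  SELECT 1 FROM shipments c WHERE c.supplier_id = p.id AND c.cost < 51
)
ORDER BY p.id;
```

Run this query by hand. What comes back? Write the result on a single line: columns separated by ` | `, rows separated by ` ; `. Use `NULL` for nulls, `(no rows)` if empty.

3 | UK ; 8 | Chile

For each suppliers row, check whether any shipments with matching supplier_id has cost < 51.
Keep rows where that is true.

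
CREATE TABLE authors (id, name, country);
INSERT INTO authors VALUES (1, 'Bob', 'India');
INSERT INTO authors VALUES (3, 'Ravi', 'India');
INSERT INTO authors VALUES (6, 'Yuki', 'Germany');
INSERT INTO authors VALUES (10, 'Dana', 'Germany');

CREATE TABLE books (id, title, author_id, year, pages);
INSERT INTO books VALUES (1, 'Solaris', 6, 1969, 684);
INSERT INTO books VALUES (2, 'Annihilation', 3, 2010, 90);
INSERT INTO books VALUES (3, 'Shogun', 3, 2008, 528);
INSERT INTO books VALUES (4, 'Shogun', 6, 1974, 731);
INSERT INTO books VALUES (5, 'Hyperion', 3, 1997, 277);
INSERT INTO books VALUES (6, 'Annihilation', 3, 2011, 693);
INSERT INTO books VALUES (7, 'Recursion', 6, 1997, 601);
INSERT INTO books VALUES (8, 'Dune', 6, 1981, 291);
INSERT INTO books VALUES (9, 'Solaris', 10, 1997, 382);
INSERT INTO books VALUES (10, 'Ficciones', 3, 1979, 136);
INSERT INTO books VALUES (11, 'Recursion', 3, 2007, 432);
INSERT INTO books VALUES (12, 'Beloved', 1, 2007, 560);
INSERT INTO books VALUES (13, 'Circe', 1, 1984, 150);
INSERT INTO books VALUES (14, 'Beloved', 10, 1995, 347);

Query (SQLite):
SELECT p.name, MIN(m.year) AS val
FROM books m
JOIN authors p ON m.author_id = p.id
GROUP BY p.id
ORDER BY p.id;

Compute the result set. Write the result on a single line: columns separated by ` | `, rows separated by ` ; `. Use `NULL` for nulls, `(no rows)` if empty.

Bob | 1984 ; Ravi | 1979 ; Yuki | 1969 ; Dana | 1995

Join each books row to its authors via author_id.
Group joined rows by authors.id; compute MIN(m.year) per group.
  1: ids {12, 13} → MIN(m.year)=1984
  3: ids {2, 3, 5, 6, 10, 11} → MIN(m.year)=1979
  6: ids {1, 4, 7, 8} → MIN(m.year)=1969
  10: ids {9, 14} → MIN(m.year)=1995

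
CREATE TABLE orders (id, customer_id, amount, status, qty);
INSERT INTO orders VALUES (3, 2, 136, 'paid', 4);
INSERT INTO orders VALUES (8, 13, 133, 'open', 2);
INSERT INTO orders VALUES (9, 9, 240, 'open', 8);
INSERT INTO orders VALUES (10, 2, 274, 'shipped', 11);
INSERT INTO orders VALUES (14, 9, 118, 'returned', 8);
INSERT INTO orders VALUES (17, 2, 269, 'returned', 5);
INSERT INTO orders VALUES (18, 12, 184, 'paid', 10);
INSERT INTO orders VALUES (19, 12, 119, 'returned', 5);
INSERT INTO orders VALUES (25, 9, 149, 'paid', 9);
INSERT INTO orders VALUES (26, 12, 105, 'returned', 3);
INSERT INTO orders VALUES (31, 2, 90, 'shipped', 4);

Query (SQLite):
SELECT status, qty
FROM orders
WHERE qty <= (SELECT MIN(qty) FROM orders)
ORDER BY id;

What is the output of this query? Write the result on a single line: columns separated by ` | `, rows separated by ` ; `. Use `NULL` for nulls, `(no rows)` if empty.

open | 2

Scalar subquery: MIN(qty) over all orders rows = 2.
Keep rows where qty <= that value.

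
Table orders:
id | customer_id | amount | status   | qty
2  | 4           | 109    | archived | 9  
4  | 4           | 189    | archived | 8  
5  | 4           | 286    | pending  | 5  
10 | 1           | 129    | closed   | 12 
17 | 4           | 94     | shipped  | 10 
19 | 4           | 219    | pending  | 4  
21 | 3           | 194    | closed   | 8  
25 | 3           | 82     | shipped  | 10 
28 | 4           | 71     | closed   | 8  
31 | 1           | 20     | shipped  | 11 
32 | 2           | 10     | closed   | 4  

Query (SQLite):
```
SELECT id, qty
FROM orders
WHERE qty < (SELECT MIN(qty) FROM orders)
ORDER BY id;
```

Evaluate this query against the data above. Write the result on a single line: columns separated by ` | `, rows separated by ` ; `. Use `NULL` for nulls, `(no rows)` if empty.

(no rows)

Scalar subquery: MIN(qty) over all orders rows = 4.
Keep rows where qty < that value.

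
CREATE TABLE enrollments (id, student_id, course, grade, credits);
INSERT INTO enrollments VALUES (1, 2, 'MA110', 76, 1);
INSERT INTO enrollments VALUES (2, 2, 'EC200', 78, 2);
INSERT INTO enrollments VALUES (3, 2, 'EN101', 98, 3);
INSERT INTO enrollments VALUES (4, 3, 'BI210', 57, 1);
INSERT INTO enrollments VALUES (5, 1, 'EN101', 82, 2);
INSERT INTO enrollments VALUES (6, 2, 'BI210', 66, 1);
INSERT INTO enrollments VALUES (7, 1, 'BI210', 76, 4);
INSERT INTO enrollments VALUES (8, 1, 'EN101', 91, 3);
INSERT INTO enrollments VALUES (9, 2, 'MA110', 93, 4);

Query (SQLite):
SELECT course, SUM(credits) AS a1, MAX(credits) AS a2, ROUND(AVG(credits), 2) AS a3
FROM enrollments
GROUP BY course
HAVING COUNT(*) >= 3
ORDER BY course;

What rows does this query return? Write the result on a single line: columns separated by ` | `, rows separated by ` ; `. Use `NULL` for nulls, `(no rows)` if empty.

Group enrollments by course.
Per group compute: SUM(credits), MAX(credits), ROUND(AVG(credits), 2).
HAVING: drop groups with fewer than 3 rows.
  BI210: ids {4, 6, 7} → SUM(credits)=6, MAX(credits)=4, ROUND(AVG(credits), 2)=2
  EC200: ids {2} → SUM(credits)=2, MAX(credits)=2, ROUND(AVG(credits), 2)=2
  EN101: ids {3, 5, 8} → SUM(credits)=8, MAX(credits)=3, ROUND(AVG(credits), 2)=2.67
  MA110: ids {1, 9} → SUM(credits)=5, MAX(credits)=4, ROUND(AVG(credits), 2)=2.5

BI210 | 6 | 4 | 2 ; EN101 | 8 | 3 | 2.67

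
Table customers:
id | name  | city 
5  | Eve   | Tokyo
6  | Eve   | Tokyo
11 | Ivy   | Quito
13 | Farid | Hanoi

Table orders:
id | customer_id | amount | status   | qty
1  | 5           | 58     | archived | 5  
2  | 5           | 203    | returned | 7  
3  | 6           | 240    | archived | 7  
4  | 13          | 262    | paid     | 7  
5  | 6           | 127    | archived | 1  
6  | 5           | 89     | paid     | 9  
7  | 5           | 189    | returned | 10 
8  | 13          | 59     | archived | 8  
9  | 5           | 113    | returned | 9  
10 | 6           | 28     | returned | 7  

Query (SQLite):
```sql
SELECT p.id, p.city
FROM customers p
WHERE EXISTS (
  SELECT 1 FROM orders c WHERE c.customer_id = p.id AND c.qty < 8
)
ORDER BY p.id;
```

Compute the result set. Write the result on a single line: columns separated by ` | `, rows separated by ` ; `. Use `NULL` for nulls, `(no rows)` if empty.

For each customers row, check whether any orders with matching customer_id has qty < 8.
Keep rows where that is true.

5 | Tokyo ; 6 | Tokyo ; 13 | Hanoi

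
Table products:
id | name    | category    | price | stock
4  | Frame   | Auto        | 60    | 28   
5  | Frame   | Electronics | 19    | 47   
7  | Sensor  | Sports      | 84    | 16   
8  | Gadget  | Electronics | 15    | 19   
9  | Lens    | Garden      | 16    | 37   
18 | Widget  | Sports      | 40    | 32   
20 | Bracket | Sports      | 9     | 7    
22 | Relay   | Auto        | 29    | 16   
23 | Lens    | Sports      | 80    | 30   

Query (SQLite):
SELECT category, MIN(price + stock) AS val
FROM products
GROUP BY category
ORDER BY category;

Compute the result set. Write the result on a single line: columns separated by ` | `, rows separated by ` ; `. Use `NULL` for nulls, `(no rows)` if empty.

Auto | 45 ; Electronics | 34 ; Garden | 53 ; Sports | 16

For each row compute price + stock.
Group by category; take MIN of the expression per group.
  Auto: ids {4, 22} → MIN(price + stock)=45
  Electronics: ids {5, 8} → MIN(price + stock)=34
  Garden: ids {9} → MIN(price + stock)=53
  Sports: ids {7, 18, 20, 23} → MIN(price + stock)=16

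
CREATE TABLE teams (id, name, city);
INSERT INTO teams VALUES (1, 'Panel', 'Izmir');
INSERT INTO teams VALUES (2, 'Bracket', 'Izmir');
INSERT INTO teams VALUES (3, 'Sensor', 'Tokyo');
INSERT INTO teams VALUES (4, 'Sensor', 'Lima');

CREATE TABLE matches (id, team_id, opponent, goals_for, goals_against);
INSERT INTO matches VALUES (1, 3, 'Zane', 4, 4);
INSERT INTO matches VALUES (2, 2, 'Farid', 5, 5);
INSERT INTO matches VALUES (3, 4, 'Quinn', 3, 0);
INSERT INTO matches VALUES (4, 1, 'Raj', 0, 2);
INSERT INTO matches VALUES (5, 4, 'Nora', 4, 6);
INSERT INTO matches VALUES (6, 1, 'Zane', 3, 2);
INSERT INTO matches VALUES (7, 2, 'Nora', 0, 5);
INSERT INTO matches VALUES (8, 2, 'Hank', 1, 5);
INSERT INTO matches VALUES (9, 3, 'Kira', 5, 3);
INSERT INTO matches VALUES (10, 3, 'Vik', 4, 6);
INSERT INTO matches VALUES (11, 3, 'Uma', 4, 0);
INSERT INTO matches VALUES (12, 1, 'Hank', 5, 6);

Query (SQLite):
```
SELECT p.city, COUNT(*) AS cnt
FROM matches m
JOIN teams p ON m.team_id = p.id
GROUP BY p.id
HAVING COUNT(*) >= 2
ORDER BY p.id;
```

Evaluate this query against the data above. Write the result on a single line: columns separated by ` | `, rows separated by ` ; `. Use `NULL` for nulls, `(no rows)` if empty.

Join each matches row to its teams via team_id.
Group joined rows by teams.id; compute COUNT(*) per group.
HAVING: keep groups with count ≥ 2.
  1: ids {4, 6, 12} → COUNT(*)=3
  2: ids {2, 7, 8} → COUNT(*)=3
  3: ids {1, 9, 10, 11} → COUNT(*)=4
  4: ids {3, 5} → COUNT(*)=2

Izmir | 3 ; Izmir | 3 ; Tokyo | 4 ; Lima | 2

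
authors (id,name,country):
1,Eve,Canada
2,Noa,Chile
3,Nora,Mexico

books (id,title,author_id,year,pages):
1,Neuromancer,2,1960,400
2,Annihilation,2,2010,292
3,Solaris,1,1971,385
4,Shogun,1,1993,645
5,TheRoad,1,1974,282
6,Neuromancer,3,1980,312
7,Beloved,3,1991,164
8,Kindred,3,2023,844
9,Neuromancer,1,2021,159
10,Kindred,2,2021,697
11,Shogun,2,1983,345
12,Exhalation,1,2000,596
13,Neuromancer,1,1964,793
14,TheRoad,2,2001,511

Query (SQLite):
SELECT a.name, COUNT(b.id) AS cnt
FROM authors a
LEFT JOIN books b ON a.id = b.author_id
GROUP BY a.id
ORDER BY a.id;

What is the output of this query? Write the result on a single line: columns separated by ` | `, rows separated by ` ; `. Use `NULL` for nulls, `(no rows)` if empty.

LEFT JOIN keeps every authors row; unmatched ones get NULL for books columns.
Group by authors.id and compute COUNT(b.id). COUNT(col) of an all-NULL group is 0.
  1: ids {3, 4, 5, 9, 12, 13} → COUNT(b.id)=6
  2: ids {1, 2, 10, 11, 14} → COUNT(b.id)=5
  3: ids {6, 7, 8} → COUNT(b.id)=3

Eve | 6 ; Noa | 5 ; Nora | 3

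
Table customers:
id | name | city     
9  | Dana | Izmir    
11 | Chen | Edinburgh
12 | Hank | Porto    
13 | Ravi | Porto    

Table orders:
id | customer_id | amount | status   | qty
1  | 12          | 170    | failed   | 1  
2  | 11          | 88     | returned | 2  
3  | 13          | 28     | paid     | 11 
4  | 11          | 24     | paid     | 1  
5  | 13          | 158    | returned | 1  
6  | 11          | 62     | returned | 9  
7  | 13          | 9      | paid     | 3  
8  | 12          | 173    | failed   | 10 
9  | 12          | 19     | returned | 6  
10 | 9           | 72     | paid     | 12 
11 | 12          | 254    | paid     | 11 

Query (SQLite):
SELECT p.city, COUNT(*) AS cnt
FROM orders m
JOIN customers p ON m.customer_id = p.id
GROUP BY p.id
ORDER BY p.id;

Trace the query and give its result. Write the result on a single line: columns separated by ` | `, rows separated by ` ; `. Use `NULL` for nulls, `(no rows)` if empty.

Izmir | 1 ; Edinburgh | 3 ; Porto | 4 ; Porto | 3

Join each orders row to its customers via customer_id.
Group joined rows by customers.id; compute COUNT(*) per group.
  9: ids {10} → COUNT(*)=1
  11: ids {2, 4, 6} → COUNT(*)=3
  12: ids {1, 8, 9, 11} → COUNT(*)=4
  13: ids {3, 5, 7} → COUNT(*)=3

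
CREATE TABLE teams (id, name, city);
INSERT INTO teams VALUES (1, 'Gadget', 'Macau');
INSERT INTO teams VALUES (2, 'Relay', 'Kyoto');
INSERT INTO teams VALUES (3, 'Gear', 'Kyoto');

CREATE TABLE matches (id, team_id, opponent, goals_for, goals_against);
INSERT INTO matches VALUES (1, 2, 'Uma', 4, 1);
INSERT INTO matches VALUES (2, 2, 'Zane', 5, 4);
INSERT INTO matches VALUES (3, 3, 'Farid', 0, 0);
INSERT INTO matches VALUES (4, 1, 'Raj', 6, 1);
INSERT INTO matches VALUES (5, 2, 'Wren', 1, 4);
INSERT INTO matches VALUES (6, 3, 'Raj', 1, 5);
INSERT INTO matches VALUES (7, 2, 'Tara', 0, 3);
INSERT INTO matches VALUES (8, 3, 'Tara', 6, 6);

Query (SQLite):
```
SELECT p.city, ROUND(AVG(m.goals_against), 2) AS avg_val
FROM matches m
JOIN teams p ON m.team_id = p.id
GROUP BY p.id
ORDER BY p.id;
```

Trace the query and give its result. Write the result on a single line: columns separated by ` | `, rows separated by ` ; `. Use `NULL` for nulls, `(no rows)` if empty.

Join each matches row to its teams via team_id.
Group joined rows by teams.id; compute ROUND(AVG(m.goals_against), 2) per group.
  1: ids {4} → ROUND(AVG(m.goals_against), 2)=1
  2: ids {1, 2, 5, 7} → ROUND(AVG(m.goals_against), 2)=3
  3: ids {3, 6, 8} → ROUND(AVG(m.goals_against), 2)=3.67

Macau | 1 ; Kyoto | 3 ; Kyoto | 3.67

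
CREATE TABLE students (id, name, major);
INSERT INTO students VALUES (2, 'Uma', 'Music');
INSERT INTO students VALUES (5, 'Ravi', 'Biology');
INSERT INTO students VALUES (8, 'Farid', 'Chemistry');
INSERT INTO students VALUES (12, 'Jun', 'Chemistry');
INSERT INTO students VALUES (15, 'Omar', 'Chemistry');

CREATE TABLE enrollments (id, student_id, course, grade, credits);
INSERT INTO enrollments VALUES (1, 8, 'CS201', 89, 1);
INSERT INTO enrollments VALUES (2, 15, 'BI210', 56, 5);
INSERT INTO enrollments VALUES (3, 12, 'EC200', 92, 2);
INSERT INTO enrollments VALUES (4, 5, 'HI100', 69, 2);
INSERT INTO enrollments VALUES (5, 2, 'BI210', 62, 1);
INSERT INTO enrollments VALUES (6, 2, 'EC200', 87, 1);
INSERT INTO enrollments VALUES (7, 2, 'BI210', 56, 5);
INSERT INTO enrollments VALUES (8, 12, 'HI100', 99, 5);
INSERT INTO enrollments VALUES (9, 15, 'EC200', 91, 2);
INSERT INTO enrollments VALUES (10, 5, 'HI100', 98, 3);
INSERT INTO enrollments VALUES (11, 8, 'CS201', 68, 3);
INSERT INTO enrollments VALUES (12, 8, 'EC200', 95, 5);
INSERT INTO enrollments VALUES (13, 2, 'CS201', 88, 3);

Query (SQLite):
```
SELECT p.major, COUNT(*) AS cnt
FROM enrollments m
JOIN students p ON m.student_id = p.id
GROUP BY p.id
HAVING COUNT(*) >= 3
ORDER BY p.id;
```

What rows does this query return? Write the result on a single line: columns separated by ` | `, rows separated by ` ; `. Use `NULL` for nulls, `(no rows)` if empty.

Music | 4 ; Chemistry | 3

Join each enrollments row to its students via student_id.
Group joined rows by students.id; compute COUNT(*) per group.
HAVING: keep groups with count ≥ 3.
  2: ids {5, 6, 7, 13} → COUNT(*)=4
  5: ids {4, 10} → COUNT(*)=2
  8: ids {1, 11, 12} → COUNT(*)=3
  12: ids {3, 8} → COUNT(*)=2
  15: ids {2, 9} → COUNT(*)=2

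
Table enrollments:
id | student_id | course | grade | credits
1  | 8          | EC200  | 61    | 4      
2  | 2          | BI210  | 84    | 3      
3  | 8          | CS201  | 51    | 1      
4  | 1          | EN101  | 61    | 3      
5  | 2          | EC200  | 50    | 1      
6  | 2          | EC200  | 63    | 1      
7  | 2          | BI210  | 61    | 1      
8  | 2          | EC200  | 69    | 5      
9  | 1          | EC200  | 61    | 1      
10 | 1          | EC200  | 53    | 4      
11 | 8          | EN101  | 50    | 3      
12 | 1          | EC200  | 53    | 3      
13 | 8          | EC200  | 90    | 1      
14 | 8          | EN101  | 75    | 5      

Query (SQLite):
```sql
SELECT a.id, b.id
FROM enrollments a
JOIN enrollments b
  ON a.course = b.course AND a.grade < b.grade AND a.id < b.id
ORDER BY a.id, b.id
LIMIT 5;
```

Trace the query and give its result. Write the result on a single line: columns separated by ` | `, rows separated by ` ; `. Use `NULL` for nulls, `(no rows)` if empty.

Pairs (a,b) with same course, a.grade < b.grade, a.id < b.id.
course groups: BI210:{2,7} CS201:{3} EC200:{1,5,6,8,9,10,12,13} EN101:{4,11,14}
Ordered by (a.id, b.id); first 5.

1 | 6 ; 1 | 8 ; 1 | 13 ; 4 | 14 ; 5 | 6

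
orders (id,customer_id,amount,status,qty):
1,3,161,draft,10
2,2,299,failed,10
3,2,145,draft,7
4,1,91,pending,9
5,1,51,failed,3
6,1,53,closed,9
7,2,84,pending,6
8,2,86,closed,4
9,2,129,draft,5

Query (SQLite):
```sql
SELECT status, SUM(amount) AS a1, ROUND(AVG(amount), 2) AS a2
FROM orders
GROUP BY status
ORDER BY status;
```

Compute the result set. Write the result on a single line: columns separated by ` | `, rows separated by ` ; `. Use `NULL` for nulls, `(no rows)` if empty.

Group orders by status.
Per group compute: SUM(amount), ROUND(AVG(amount), 2).
  closed: ids {6, 8} → SUM(amount)=139, ROUND(AVG(amount), 2)=69.5
  draft: ids {1, 3, 9} → SUM(amount)=435, ROUND(AVG(amount), 2)=145
  failed: ids {2, 5} → SUM(amount)=350, ROUND(AVG(amount), 2)=175
  pending: ids {4, 7} → SUM(amount)=175, ROUND(AVG(amount), 2)=87.5

closed | 139 | 69.5 ; draft | 435 | 145 ; failed | 350 | 175 ; pending | 175 | 87.5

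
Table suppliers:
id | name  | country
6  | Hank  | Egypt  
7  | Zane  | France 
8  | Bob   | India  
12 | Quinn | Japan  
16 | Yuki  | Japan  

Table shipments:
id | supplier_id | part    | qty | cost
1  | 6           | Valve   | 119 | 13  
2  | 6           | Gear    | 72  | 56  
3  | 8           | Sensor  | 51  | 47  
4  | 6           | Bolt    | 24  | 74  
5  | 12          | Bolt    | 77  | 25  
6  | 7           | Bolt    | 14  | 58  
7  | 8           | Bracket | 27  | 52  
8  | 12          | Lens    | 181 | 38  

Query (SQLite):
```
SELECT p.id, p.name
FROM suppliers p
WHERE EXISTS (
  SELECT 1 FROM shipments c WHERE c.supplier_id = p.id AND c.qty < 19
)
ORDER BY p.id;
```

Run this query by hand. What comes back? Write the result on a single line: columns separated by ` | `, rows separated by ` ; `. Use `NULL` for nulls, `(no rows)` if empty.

For each suppliers row, check whether any shipments with matching supplier_id has qty < 19.
Keep rows where that is true.

7 | Zane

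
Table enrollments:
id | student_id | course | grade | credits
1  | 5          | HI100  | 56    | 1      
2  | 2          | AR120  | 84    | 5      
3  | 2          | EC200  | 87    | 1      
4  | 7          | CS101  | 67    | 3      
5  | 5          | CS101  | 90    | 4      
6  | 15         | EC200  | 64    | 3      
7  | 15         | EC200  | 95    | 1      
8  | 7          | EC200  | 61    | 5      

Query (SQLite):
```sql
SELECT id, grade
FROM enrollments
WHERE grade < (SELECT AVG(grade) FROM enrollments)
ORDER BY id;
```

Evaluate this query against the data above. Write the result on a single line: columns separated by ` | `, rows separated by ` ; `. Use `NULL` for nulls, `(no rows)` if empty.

1 | 56 ; 4 | 67 ; 6 | 64 ; 8 | 61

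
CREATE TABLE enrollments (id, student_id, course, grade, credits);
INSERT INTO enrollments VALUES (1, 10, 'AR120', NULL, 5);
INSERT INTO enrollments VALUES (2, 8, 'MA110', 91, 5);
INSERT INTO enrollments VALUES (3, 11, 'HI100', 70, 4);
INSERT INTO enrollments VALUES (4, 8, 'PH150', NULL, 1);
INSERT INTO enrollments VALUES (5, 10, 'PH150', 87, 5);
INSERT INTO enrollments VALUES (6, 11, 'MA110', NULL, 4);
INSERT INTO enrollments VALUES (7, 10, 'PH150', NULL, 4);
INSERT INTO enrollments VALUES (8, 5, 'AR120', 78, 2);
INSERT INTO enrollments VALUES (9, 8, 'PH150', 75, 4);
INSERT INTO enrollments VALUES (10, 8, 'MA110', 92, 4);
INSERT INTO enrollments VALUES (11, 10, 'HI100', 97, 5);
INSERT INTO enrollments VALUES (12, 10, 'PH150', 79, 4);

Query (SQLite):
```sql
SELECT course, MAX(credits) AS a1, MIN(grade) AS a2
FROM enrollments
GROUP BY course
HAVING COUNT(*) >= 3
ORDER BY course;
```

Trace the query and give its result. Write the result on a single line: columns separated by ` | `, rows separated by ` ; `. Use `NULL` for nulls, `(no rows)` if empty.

Group enrollments by course.
Per group compute: MAX(credits), MIN(grade).
HAVING: drop groups with fewer than 3 rows.
  AR120: ids {1, 8} → MAX(credits)=5, MIN(grade)=78
  HI100: ids {3, 11} → MAX(credits)=5, MIN(grade)=70
  MA110: ids {2, 6, 10} → MAX(credits)=5, MIN(grade)=91
  PH150: ids {4, 5, 7, 9, 12} → MAX(credits)=5, MIN(grade)=75

MA110 | 5 | 91 ; PH150 | 5 | 75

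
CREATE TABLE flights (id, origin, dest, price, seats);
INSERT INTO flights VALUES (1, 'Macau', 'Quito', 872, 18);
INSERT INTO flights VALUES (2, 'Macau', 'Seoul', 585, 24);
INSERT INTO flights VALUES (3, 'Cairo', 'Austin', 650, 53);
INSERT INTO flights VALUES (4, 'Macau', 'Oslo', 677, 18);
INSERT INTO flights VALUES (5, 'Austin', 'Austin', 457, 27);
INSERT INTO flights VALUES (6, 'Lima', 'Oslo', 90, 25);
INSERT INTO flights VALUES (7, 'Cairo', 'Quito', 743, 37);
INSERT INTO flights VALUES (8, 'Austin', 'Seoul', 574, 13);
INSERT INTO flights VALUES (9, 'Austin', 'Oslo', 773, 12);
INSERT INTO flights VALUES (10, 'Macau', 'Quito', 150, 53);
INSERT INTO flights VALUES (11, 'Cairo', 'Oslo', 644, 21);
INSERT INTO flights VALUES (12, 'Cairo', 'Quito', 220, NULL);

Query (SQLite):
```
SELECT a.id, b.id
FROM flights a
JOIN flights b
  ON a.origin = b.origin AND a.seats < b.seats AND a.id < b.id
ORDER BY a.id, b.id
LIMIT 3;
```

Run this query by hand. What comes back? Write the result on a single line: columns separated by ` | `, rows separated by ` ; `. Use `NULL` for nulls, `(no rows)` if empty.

Pairs (a,b) with same origin, a.seats < b.seats, a.id < b.id.
origin groups: Austin:{5,8,9} Cairo:{3,7,11,12} Lima:{6} Macau:{1,2,4,10}
Ordered by (a.id, b.id); first 3.

1 | 2 ; 1 | 10 ; 2 | 10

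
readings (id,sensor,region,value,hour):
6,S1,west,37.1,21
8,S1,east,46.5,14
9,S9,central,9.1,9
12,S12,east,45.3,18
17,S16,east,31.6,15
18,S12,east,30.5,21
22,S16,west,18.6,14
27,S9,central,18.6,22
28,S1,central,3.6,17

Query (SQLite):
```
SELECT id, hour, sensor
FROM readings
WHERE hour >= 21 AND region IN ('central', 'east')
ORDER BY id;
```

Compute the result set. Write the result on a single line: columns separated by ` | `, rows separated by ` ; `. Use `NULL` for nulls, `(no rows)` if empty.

hour >= 21: ids {6, 18, 27}
region IN ('central', 'east'): ids {8, 9, 12, 17, 18, 27, 28}
Combine with AND.

18 | 21 | S12 ; 27 | 22 | S9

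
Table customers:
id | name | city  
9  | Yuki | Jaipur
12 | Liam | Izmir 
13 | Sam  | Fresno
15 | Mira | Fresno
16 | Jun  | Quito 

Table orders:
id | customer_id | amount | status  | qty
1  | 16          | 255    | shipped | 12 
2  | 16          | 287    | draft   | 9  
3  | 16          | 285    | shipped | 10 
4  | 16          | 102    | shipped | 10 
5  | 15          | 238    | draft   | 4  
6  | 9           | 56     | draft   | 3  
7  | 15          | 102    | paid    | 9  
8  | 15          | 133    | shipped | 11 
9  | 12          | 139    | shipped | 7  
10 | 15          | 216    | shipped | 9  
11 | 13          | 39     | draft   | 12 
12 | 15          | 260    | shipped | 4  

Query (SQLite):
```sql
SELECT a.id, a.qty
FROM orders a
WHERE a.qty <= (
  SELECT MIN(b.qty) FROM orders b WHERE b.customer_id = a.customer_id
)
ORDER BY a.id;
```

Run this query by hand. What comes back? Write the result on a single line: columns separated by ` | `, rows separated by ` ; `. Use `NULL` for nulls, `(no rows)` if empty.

For each orders row a, compute MIN(qty) over rows sharing a.customer_id.
Keep row a if a.qty <= that per-group MIN.
  customer_id=9: MIN(qty) = 3
  customer_id=12: MIN(qty) = 7
  customer_id=13: MIN(qty) = 12
  customer_id=15: MIN(qty) = 4
  customer_id=16: MIN(qty) = 9

2 | 9 ; 5 | 4 ; 6 | 3 ; 9 | 7 ; 11 | 12 ; 12 | 4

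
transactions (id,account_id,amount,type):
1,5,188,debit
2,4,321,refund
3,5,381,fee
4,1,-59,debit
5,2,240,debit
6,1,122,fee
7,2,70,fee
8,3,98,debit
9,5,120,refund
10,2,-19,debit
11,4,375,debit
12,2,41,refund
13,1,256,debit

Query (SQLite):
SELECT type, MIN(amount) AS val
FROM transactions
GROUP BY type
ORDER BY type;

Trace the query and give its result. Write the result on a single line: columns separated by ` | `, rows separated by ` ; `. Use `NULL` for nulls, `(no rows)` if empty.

Partition transactions by type; compute MIN(amount) within each group.
  debit: ids {1, 4, 5, 8, 10, 11, 13} → MIN(amount)=-59
  fee: ids {3, 6, 7} → MIN(amount)=70
  refund: ids {2, 9, 12} → MIN(amount)=41

debit | -59 ; fee | 70 ; refund | 41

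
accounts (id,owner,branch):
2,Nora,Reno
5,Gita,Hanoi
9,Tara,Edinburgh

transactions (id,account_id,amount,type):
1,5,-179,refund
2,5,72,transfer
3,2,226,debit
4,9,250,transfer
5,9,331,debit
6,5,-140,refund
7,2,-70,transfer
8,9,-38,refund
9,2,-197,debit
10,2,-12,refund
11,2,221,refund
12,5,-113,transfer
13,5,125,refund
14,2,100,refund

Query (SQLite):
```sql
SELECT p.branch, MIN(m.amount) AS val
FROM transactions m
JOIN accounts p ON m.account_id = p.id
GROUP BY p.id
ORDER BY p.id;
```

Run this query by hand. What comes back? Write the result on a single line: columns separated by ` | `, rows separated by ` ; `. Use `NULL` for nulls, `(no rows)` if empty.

Join each transactions row to its accounts via account_id.
Group joined rows by accounts.id; compute MIN(m.amount) per group.
  2: ids {3, 7, 9, 10, 11, 14} → MIN(m.amount)=-197
  5: ids {1, 2, 6, 12, 13} → MIN(m.amount)=-179
  9: ids {4, 5, 8} → MIN(m.amount)=-38

Reno | -197 ; Hanoi | -179 ; Edinburgh | -38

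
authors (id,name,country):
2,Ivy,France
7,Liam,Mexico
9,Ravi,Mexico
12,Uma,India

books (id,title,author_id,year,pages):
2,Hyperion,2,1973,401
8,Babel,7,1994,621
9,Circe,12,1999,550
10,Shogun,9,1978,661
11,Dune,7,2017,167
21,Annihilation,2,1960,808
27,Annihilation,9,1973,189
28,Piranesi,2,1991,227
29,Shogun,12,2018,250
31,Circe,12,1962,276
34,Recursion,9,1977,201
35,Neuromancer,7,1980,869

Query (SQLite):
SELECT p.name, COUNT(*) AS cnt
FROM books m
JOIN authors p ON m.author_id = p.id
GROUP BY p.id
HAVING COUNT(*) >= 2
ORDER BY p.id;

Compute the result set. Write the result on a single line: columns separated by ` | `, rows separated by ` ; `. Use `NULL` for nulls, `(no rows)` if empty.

Join each books row to its authors via author_id.
Group joined rows by authors.id; compute COUNT(*) per group.
HAVING: keep groups with count ≥ 2.
  2: ids {2, 21, 28} → COUNT(*)=3
  7: ids {8, 11, 35} → COUNT(*)=3
  9: ids {10, 27, 34} → COUNT(*)=3
  12: ids {9, 29, 31} → COUNT(*)=3

Ivy | 3 ; Liam | 3 ; Ravi | 3 ; Uma | 3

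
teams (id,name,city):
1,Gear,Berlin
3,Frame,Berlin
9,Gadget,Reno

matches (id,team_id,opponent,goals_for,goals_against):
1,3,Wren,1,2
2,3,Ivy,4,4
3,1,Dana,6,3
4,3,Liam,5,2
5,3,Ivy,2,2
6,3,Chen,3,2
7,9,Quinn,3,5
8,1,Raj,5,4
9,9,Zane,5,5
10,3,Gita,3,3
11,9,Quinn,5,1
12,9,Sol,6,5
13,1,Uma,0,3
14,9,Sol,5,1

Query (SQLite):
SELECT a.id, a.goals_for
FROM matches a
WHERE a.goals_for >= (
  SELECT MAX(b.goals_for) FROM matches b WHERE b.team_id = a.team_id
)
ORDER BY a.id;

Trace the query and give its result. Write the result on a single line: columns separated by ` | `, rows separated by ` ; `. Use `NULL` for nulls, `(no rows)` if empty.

For each matches row a, compute MAX(goals_for) over rows sharing a.team_id.
Keep row a if a.goals_for >= that per-group MAX.
  team_id=1: MAX(goals_for) = 6
  team_id=3: MAX(goals_for) = 5
  team_id=9: MAX(goals_for) = 6

3 | 6 ; 4 | 5 ; 12 | 6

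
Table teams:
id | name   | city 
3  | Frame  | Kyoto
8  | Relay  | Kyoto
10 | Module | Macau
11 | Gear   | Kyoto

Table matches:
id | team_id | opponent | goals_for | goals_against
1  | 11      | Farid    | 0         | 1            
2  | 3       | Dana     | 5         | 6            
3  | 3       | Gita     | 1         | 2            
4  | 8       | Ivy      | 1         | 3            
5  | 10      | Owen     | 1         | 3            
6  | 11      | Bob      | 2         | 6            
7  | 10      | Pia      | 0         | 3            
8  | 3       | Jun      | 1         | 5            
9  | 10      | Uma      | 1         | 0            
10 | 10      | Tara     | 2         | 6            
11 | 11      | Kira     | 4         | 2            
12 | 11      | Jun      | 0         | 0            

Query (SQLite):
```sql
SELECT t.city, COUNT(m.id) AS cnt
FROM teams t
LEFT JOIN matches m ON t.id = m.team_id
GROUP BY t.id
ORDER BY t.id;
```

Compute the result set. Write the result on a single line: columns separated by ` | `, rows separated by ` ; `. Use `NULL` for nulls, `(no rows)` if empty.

LEFT JOIN keeps every teams row; unmatched ones get NULL for matches columns.
Group by teams.id and compute COUNT(m.id). COUNT(col) of an all-NULL group is 0.
  3: ids {2, 3, 8} → COUNT(m.id)=3
  8: ids {4} → COUNT(m.id)=1
  10: ids {5, 7, 9, 10} → COUNT(m.id)=4
  11: ids {1, 6, 11, 12} → COUNT(m.id)=4

Kyoto | 3 ; Kyoto | 1 ; Macau | 4 ; Kyoto | 4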